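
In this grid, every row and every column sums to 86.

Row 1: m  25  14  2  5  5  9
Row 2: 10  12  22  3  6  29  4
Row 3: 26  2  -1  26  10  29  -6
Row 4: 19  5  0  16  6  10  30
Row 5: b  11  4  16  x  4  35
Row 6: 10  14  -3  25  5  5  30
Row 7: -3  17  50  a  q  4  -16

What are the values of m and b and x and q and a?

Row 1 has 25 + 14 + 2 + 5 + 5 + 9 = 60; the blank must be 86 − 60 = 26.
Column 1 has 26 + 10 + 26 + 19 + 10 − 3 = 88; the blank must be 86 − 88 = -2.
Row 5 has -2 + 11 + 4 + 16 + 4 + 35 = 68; the blank must be 86 − 68 = 18.
Column 5 has 5 + 6 + 10 + 6 + 18 + 5 = 50; the blank must be 86 − 50 = 36.
Row 7 has -3 + 17 + 50 + 36 + 4 − 16 = 88; the blank must be 86 − 88 = -2.

m = 26, b = -2, x = 18, q = 36, a = -2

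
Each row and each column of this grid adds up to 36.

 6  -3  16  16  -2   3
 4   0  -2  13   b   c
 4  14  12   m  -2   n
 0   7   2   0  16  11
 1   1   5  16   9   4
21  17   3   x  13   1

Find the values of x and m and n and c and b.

Column 5: -2 − 2 + 16 + 9 + 13 = 34, so its missing entry is 36 − 34 = 2.
Row 2: 4 + 0 − 2 + 13 + 2 = 17, so its missing entry is 36 − 17 = 19.
Row 6: 21 + 17 + 3 + 13 + 1 = 55, so its missing entry is 36 − 55 = -19.
Column 4: 16 + 13 + 0 + 16 − 19 = 26, so its missing entry is 36 − 26 = 10.
Row 3: 4 + 14 + 12 + 10 − 2 = 38, so its missing entry is 36 − 38 = -2.

x = -19, m = 10, n = -2, c = 19, b = 2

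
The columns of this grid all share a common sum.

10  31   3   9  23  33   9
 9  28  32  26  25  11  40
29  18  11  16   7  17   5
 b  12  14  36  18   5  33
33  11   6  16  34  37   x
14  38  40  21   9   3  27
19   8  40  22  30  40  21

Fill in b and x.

b = 32, x = 11

Columns 2 and 3 both add up to 146, so every column sums to 146.
Column 1: 10 + 9 + 29 + 33 + 14 + 19 = 114, so the missing entry is 146 − 114 = 32.
Column 7: 9 + 40 + 5 + 33 + 27 + 21 = 135, so the missing entry is 146 − 135 = 11.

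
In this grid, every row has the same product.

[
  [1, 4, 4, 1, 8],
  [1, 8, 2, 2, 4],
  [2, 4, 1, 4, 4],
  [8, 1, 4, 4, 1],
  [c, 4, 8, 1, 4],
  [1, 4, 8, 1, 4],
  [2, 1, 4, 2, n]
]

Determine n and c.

Rows 1 and 6 each multiply to 128, so every row has product 128.
Row 7: 2×1×4×2 = 16, so the missing entry is 128 ÷ 16 = 8.
Row 5: 4×8×1×4 = 128, so the missing entry is 128 ÷ 128 = 1.

n = 8, c = 1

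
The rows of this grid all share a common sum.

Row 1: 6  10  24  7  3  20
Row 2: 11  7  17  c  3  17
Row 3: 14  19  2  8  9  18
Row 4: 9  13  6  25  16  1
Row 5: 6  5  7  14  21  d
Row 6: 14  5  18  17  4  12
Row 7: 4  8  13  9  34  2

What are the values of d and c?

d = 17, c = 15

Rows 3 and 7 both add up to 70, so every row sums to 70.
Row 5: 6 + 5 + 7 + 14 + 21 = 53, so the missing entry is 70 − 53 = 17.
Row 2: 11 + 7 + 17 + 3 + 17 = 55, so the missing entry is 70 − 55 = 15.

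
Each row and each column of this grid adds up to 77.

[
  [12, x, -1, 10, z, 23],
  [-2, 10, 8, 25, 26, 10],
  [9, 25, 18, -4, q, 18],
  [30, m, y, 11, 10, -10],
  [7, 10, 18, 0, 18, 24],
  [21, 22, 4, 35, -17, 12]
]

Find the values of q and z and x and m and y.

Row 3 has 9 + 25 + 18 − 4 + 18 = 66; the blank must be 77 − 66 = 11.
Column 5 has 26 + 11 + 10 + 18 − 17 = 48; the blank must be 77 − 48 = 29.
Row 1 has 12 − 1 + 10 + 29 + 23 = 73; the blank must be 77 − 73 = 4.
Column 2 has 4 + 10 + 25 + 10 + 22 = 71; the blank must be 77 − 71 = 6.
Row 4 has 30 + 6 + 11 + 10 − 10 = 47; the blank must be 77 − 47 = 30.

q = 11, z = 29, x = 4, m = 6, y = 30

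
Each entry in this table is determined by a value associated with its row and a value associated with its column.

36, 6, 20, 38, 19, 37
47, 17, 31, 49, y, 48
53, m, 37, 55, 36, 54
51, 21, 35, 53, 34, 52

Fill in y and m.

y = 30, m = 23

The difference between any two rows is the same in every column — this is an addition table with the headers hidden.
Row 2 minus row 1 is 49 − 38 = 11, so its entry in column 5 is 19 + 11 = 30.
Row 3 minus row 1 is 55 − 38 = 17, so its entry in column 2 is 6 + 17 = 23.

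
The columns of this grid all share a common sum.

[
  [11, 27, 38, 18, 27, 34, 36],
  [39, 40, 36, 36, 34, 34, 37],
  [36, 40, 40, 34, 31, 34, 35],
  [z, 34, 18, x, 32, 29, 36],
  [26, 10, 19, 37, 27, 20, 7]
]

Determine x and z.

Columns 3 and 5 both add up to 151, so every column sums to 151.
Column 4: 18 + 36 + 34 + 37 = 125, so the missing entry is 151 − 125 = 26.
Column 1: 11 + 39 + 36 + 26 = 112, so the missing entry is 151 − 112 = 39.

x = 26, z = 39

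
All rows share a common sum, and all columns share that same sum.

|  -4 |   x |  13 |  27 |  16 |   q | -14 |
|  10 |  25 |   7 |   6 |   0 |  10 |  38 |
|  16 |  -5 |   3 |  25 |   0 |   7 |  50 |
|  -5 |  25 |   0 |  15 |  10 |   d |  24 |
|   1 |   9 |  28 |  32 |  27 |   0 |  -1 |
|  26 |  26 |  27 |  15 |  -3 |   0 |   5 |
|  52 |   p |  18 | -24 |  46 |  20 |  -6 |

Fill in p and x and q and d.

Rows 2 and 3 both sum to 96, so that's the common total.
Row 7 has 52 + 18 − 24 + 46 + 20 − 6 = 106; the blank must be 96 − 106 = -10.
Column 2 has 25 − 5 + 25 + 9 + 26 − 10 = 70; the blank must be 96 − 70 = 26.
Row 4 has -5 + 25 + 0 + 15 + 10 + 24 = 69; the blank must be 96 − 69 = 27.
Row 1 has -4 + 26 + 13 + 27 + 16 − 14 = 64; the blank must be 96 − 64 = 32.

p = -10, x = 26, q = 32, d = 27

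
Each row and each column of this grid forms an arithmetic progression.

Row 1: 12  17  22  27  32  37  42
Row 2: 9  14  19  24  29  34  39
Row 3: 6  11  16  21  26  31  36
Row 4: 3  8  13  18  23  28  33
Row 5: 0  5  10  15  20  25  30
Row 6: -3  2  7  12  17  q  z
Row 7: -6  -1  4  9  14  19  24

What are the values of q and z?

q = 22, z = 27

Along each row the entries change by 5 per step; down each column they change by -3.
Row 6: from -3 at column 1, stepping by 5 to column 6 gives 22.
Row 6: from -3 at column 1, stepping by 5 to column 7 gives 27.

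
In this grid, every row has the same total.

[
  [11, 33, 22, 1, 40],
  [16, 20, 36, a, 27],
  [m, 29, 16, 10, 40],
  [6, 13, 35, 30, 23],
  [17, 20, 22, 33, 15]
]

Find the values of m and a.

m = 12, a = 8

The complete rows each total 107.
Row 3 is missing 107 − 95 = 12 (since 29 + 16 + 10 + 40 = 95).
Row 2 is missing 107 − 99 = 8 (since 16 + 20 + 36 + 27 = 99).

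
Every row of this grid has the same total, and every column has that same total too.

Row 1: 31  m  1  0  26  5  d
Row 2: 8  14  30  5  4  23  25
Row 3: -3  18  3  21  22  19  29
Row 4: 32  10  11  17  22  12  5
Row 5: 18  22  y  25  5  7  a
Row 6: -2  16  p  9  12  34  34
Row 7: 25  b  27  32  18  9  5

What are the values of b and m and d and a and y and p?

Rows 2 and 3 both sum to 109, so that's the common total.
Row 7 has 25 + 27 + 32 + 18 + 9 + 5 = 116; the blank must be 109 − 116 = -7.
Column 2 has 14 + 18 + 10 + 22 + 16 − 7 = 73; the blank must be 109 − 73 = 36.
Row 1 has 31 + 36 + 1 + 0 + 26 + 5 = 99; the blank must be 109 − 99 = 10.
Column 7 has 10 + 25 + 29 + 5 + 34 + 5 = 108; the blank must be 109 − 108 = 1.
Row 5 has 18 + 22 + 25 + 5 + 7 + 1 = 78; the blank must be 109 − 78 = 31.
Row 6 has -2 + 16 + 9 + 12 + 34 + 34 = 103; the blank must be 109 − 103 = 6.

b = -7, m = 36, d = 10, a = 1, y = 31, p = 6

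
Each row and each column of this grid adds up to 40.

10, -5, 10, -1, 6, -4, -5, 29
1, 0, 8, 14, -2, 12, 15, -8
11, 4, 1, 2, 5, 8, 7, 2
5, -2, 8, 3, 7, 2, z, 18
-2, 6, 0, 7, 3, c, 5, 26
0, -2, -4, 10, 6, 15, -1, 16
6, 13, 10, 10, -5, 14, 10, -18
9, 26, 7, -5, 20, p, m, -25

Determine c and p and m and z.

c = -5, p = -2, m = 10, z = -1

The known cells in row 5 total 45, leaving 40 − 45 = -5 for the blank.
The known cells in column 6 total 42, leaving 40 − 42 = -2 for the blank.
The known cells in row 8 total 30, leaving 40 − 30 = 10 for the blank.
The known cells in row 4 total 41, leaving 40 − 41 = -1 for the blank.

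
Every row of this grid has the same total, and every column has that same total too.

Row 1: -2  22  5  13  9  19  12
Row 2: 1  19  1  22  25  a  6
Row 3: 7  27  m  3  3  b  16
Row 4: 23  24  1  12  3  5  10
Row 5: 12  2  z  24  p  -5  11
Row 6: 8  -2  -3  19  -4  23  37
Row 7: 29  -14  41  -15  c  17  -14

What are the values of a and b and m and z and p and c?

a = 4, b = 15, m = 7, z = 26, p = 8, c = 34

Rows 1 and 4 both sum to 78, so that's the common total.
The known cells in row 2 total 74, leaving 78 − 74 = 4 for the blank.
The known cells in row 7 total 44, leaving 78 − 44 = 34 for the blank.
The known cells in column 5 total 70, leaving 78 − 70 = 8 for the blank.
The known cells in row 5 total 52, leaving 78 − 52 = 26 for the blank.
The known cells in column 3 total 71, leaving 78 − 71 = 7 for the blank.
The known cells in row 3 total 63, leaving 78 − 63 = 15 for the blank.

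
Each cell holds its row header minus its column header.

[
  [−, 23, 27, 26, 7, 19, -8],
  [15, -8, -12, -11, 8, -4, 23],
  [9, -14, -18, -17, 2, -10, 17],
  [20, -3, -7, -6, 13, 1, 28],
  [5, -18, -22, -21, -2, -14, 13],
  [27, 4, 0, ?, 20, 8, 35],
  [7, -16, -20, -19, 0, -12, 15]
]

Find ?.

1

27 − 26 = 1.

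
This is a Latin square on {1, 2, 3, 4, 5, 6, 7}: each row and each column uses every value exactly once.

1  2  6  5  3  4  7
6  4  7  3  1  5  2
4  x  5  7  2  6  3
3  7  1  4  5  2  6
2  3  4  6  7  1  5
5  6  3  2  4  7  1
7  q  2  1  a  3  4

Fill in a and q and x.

At (row 7, col 5): column 5 already has {1, 2, 3, 4, 5, 7}, so the value is 6.
At (row 7, col 2): row 7 already has {1, 2, 3, 4, 6, 7}, so the value is 5.
For row 3, column 2: row 3 already has {2, 3, 4, 5, 6, 7}; that leaves 1.

a = 6, q = 5, x = 1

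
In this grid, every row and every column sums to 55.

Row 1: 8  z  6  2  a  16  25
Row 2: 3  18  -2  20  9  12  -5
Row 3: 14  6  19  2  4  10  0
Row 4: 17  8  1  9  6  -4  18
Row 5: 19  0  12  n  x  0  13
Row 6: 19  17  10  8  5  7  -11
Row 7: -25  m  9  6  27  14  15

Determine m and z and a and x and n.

Column 4: 2 + 20 + 2 + 9 + 8 + 6 = 47, so its missing entry is 55 − 47 = 8.
Row 5: 19 + 0 + 12 + 8 + 0 + 13 = 52, so its missing entry is 55 − 52 = 3.
Column 5: 9 + 4 + 6 + 3 + 5 + 27 = 54, so its missing entry is 55 − 54 = 1.
Row 1: 8 + 6 + 2 + 1 + 16 + 25 = 58, so its missing entry is 55 − 58 = -3.
Row 7: -25 + 9 + 6 + 27 + 14 + 15 = 46, so its missing entry is 55 − 46 = 9.

m = 9, z = -3, a = 1, x = 3, n = 8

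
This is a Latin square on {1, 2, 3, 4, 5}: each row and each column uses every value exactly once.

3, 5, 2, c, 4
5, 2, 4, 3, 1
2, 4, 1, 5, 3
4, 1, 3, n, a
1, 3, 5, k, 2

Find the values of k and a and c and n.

k = 4, a = 5, c = 1, n = 2

Cell (1,4): row 1 already has {2, 3, 4, 5} → 1.
Cell (4,5): column 5 already has {1, 2, 3, 4} → 5.
Cell (4,4): row 4 already has {1, 3, 4, 5} → 2.
At (row 5, col 4): row 5 already has {1, 2, 3, 5}, so the value is 4.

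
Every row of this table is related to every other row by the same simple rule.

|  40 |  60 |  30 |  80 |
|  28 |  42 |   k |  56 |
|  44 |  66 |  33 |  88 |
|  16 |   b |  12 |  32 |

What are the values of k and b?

Each row is a constant multiple of every other row — this is a multiplication table with the headers hidden.
Row 2 is 56/80 = 7/10 times row 1, so its entry in column 3 is 30 × 7/10 = 21.
Row 4 is 32/80 = 2/5 times row 1, so its entry in column 2 is 60 × 2/5 = 24.

k = 21, b = 24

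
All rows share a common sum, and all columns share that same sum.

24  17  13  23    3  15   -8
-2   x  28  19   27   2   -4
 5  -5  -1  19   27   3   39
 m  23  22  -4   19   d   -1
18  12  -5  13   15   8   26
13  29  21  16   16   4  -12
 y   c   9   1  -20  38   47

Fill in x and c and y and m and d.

Rows 1 and 3 both sum to 87, so that's the common total.
Row 2: -2 + 28 + 19 + 27 + 2 − 4 = 70, so its missing entry is 87 − 70 = 17.
Column 2: 17 + 17 − 5 + 23 + 12 + 29 = 93, so its missing entry is 87 − 93 = -6.
Row 7: -6 + 9 + 1 − 20 + 38 + 47 = 69, so its missing entry is 87 − 69 = 18.
Column 1: 24 − 2 + 5 + 18 + 13 + 18 = 76, so its missing entry is 87 − 76 = 11.
Row 4: 11 + 23 + 22 − 4 + 19 − 1 = 70, so its missing entry is 87 − 70 = 17.

x = 17, c = -6, y = 18, m = 11, d = 17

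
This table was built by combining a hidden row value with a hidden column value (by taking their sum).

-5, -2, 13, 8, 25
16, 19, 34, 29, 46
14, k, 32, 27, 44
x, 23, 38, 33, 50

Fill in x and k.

x = 20, k = 17

The difference between any two rows is the same in every column — this is an addition table with the headers hidden.
Row 4 minus row 1 is 50 − 25 = 25, so its entry in column 1 is -5 + 25 = 20.
Row 3 minus row 1 is 44 − 25 = 19, so its entry in column 2 is -2 + 19 = 17.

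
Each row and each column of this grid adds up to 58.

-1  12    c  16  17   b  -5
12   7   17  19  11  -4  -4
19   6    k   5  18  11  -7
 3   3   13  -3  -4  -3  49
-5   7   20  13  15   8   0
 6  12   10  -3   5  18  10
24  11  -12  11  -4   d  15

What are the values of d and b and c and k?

d = 13, b = 15, c = 4, k = 6

Row 3 has 19 + 6 + 5 + 18 + 11 − 7 = 52; the blank must be 58 − 52 = 6.
Column 3 has 17 + 6 + 13 + 20 + 10 − 12 = 54; the blank must be 58 − 54 = 4.
Row 7 has 24 + 11 − 12 + 11 − 4 + 15 = 45; the blank must be 58 − 45 = 13.
Row 1 has -1 + 12 + 4 + 16 + 17 − 5 = 43; the blank must be 58 − 43 = 15.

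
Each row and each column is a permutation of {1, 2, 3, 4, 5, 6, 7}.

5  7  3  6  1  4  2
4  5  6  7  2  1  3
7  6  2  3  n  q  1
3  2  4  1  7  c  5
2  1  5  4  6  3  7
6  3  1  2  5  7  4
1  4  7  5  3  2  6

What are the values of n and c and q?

For row 3, column 5: column 5 already has {1, 2, 3, 5, 6, 7}; that leaves 4.
Cell (3,6): row 3 already has {1, 2, 3, 4, 6, 7} → 5.
For row 4, column 6: row 4 already has {1, 2, 3, 4, 5, 7}; that leaves 6.

n = 4, c = 6, q = 5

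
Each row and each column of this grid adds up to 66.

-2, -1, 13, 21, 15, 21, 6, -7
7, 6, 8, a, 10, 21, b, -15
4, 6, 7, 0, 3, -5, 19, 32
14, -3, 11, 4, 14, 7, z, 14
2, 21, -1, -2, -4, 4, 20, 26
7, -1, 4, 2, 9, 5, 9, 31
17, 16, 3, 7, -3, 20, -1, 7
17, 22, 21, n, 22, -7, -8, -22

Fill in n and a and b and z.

n = 21, a = 13, b = 16, z = 5

Row 4 has 14 − 3 + 11 + 4 + 14 + 7 + 14 = 61; the blank must be 66 − 61 = 5.
Column 7 has 6 + 19 + 5 + 20 + 9 − 1 − 8 = 50; the blank must be 66 − 50 = 16.
Row 2 has 7 + 6 + 8 + 10 + 21 + 16 − 15 = 53; the blank must be 66 − 53 = 13.
Row 8 has 17 + 22 + 21 + 22 − 7 − 8 − 22 = 45; the blank must be 66 − 45 = 21.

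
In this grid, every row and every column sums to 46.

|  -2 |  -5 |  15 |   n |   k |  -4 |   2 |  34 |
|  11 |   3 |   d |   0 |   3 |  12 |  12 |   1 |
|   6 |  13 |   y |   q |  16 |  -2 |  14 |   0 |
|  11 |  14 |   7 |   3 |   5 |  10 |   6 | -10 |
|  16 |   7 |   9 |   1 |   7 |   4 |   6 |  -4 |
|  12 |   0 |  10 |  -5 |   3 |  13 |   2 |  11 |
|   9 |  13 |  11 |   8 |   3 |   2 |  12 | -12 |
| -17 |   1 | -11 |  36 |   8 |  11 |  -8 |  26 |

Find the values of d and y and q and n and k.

Row 2: 11 + 3 + 0 + 3 + 12 + 12 + 1 = 42, so its missing entry is 46 − 42 = 4.
Column 5: 3 + 16 + 5 + 7 + 3 + 3 + 8 = 45, so its missing entry is 46 − 45 = 1.
Row 1: -2 − 5 + 15 + 1 − 4 + 2 + 34 = 41, so its missing entry is 46 − 41 = 5.
Column 4: 5 + 0 + 3 + 1 − 5 + 8 + 36 = 48, so its missing entry is 46 − 48 = -2.
Row 3: 6 + 13 − 2 + 16 − 2 + 14 + 0 = 45, so its missing entry is 46 − 45 = 1.

d = 4, y = 1, q = -2, n = 5, k = 1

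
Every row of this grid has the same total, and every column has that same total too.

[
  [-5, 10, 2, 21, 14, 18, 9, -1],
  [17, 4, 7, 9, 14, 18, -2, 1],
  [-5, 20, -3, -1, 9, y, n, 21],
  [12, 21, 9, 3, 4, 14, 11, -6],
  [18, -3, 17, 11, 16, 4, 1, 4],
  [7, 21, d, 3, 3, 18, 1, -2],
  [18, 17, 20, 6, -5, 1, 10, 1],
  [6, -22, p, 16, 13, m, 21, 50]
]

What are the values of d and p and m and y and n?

d = 17, p = -1, m = -15, y = 10, n = 17

Rows 1 and 2 both sum to 68, so that's the common total.
The known cells in column 7 total 51, leaving 68 − 51 = 17 for the blank.
The known cells in row 3 total 58, leaving 68 − 58 = 10 for the blank.
The known cells in column 6 total 83, leaving 68 − 83 = -15 for the blank.
The known cells in row 8 total 69, leaving 68 − 69 = -1 for the blank.
The known cells in row 6 total 51, leaving 68 − 51 = 17 for the blank.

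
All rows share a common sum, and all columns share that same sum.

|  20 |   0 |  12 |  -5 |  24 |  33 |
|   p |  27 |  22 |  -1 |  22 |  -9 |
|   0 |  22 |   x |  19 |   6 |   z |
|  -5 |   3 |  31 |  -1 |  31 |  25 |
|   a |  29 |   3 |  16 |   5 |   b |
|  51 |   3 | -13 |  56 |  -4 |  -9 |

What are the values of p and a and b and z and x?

p = 23, a = -5, b = 36, z = 8, x = 29

Rows 1 and 4 both sum to 84, so that's the common total.
The known cells in column 3 total 55, leaving 84 − 55 = 29 for the blank.
The known cells in row 2 total 61, leaving 84 − 61 = 23 for the blank.
The known cells in column 1 total 89, leaving 84 − 89 = -5 for the blank.
The known cells in row 5 total 48, leaving 84 − 48 = 36 for the blank.
The known cells in row 3 total 76, leaving 84 − 76 = 8 for the blank.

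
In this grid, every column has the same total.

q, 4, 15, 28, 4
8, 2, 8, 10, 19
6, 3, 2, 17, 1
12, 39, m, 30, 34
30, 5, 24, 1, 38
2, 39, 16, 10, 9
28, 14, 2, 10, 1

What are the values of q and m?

The complete columns each total 106.
Column 1 is missing 106 − 86 = 20 (since 8 + 6 + 12 + 30 + 2 + 28 = 86).
Column 3 is missing 106 − 67 = 39 (since 15 + 8 + 2 + 24 + 16 + 2 = 67).

q = 20, m = 39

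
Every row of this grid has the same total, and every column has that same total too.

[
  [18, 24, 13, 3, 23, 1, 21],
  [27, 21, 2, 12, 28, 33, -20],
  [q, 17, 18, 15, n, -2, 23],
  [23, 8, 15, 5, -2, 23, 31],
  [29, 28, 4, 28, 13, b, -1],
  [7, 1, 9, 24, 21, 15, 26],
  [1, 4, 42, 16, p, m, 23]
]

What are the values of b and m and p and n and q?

b = 2, m = 31, p = -14, n = 34, q = -2

Rows 1 and 2 both sum to 103, so that's the common total.
Column 1 has 18 + 27 + 23 + 29 + 7 + 1 = 105; the blank must be 103 − 105 = -2.
Row 3 has -2 + 17 + 18 + 15 − 2 + 23 = 69; the blank must be 103 − 69 = 34.
Column 5 has 23 + 28 + 34 − 2 + 13 + 21 = 117; the blank must be 103 − 117 = -14.
Row 7 has 1 + 4 + 42 + 16 − 14 + 23 = 72; the blank must be 103 − 72 = 31.
Row 5 has 29 + 28 + 4 + 28 + 13 − 1 = 101; the blank must be 103 − 101 = 2.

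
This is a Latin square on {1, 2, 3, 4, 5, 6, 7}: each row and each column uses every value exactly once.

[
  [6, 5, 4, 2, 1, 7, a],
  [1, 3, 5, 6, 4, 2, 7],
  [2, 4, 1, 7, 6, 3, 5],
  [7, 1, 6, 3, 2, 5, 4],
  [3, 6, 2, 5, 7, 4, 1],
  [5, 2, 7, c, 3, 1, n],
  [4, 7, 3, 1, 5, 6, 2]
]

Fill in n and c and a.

n = 6, c = 4, a = 3

At (row 6, col 4): column 4 already has {1, 2, 3, 5, 6, 7}, so the value is 4.
Cell (6,7): row 6 already has {1, 2, 3, 4, 5, 7} → 6.
For row 1, column 7: row 1 already has {1, 2, 4, 5, 6, 7}; that leaves 3.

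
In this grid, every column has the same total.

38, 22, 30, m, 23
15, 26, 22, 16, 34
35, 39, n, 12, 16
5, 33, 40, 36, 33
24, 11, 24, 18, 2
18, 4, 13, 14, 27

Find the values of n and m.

The complete columns each total 135.
Column 3 is missing 135 − 129 = 6 (since 30 + 22 + 40 + 24 + 13 = 129).
Column 4 is missing 135 − 96 = 39 (since 16 + 12 + 36 + 18 + 14 = 96).

n = 6, m = 39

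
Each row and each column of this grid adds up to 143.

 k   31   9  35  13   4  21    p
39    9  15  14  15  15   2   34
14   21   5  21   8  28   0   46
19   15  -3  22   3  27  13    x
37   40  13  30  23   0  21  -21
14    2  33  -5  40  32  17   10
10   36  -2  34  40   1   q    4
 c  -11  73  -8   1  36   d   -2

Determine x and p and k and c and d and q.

The known cells in row 4 total 96, leaving 143 − 96 = 47 for the blank.
The known cells in column 8 total 118, leaving 143 − 118 = 25 for the blank.
The known cells in row 1 total 138, leaving 143 − 138 = 5 for the blank.
The known cells in column 1 total 138, leaving 143 − 138 = 5 for the blank.
The known cells in row 8 total 94, leaving 143 − 94 = 49 for the blank.
The known cells in row 7 total 123, leaving 143 − 123 = 20 for the blank.

x = 47, p = 25, k = 5, c = 5, d = 49, q = 20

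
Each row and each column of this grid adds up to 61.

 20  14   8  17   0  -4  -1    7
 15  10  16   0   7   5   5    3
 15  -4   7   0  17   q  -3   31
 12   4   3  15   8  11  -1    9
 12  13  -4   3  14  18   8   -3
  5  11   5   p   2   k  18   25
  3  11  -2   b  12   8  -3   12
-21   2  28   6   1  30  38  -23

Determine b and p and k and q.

Row 7: 3 + 11 − 2 + 12 + 8 − 3 + 12 = 41, so its missing entry is 61 − 41 = 20.
Column 4: 17 + 0 + 0 + 15 + 3 + 20 + 6 = 61, so its missing entry is 61 − 61 = 0.
Row 3: 15 − 4 + 7 + 0 + 17 − 3 + 31 = 63, so its missing entry is 61 − 63 = -2.
Row 6: 5 + 11 + 5 + 0 + 2 + 18 + 25 = 66, so its missing entry is 61 − 66 = -5.

b = 20, p = 0, k = -5, q = -2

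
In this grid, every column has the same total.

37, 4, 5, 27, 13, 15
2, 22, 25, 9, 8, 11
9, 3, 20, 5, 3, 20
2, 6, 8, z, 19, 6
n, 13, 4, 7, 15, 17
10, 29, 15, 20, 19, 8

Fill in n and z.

Columns 2 and 3 both add up to 77, so every column sums to 77.
Column 1: 37 + 2 + 9 + 2 + 10 = 60, so the missing entry is 77 − 60 = 17.
Column 4: 27 + 9 + 5 + 7 + 20 = 68, so the missing entry is 77 − 68 = 9.

n = 17, z = 9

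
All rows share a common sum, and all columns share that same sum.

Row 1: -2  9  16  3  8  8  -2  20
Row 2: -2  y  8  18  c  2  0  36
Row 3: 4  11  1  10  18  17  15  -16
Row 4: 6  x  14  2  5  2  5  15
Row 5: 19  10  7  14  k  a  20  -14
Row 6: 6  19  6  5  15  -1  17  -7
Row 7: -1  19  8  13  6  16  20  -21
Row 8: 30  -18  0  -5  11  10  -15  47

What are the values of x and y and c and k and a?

Rows 1 and 3 both sum to 60, so that's the common total.
Row 4: 6 + 14 + 2 + 5 + 2 + 5 + 15 = 49, so its missing entry is 60 − 49 = 11.
Column 2: 9 + 11 + 11 + 10 + 19 + 19 − 18 = 61, so its missing entry is 60 − 61 = -1.
Row 2: -2 − 1 + 8 + 18 + 2 + 0 + 36 = 61, so its missing entry is 60 − 61 = -1.
Column 5: 8 − 1 + 18 + 5 + 15 + 6 + 11 = 62, so its missing entry is 60 − 62 = -2.
Row 5: 19 + 10 + 7 + 14 − 2 + 20 − 14 = 54, so its missing entry is 60 − 54 = 6.

x = 11, y = -1, c = -1, k = -2, a = 6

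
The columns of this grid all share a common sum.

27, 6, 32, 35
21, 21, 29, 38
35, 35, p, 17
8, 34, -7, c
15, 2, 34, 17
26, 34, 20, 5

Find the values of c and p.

c = 20, p = 24

Columns 1 and 2 both add up to 132, so every column sums to 132.
Column 4: 35 + 38 + 17 + 17 + 5 = 112, so the missing entry is 132 − 112 = 20.
Column 3: 32 + 29 − 7 + 34 + 20 = 108, so the missing entry is 132 − 108 = 24.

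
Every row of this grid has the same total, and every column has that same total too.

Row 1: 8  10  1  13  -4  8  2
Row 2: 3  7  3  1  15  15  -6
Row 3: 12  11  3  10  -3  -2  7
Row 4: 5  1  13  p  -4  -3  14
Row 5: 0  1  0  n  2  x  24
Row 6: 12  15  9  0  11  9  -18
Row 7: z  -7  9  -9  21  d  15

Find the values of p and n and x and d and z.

p = 12, n = 11, x = 0, d = 11, z = -2

Rows 1 and 2 both sum to 38, so that's the common total.
The known cells in row 4 total 26, leaving 38 − 26 = 12 for the blank.
The known cells in column 4 total 27, leaving 38 − 27 = 11 for the blank.
The known cells in row 5 total 38, leaving 38 − 38 = 0 for the blank.
The known cells in column 6 total 27, leaving 38 − 27 = 11 for the blank.
The known cells in row 7 total 40, leaving 38 − 40 = -2 for the blank.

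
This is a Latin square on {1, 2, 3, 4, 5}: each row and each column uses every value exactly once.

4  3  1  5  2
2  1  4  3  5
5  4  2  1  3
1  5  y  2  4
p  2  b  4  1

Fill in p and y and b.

p = 3, y = 3, b = 5

For row 4, column 3: row 4 already has {1, 2, 4, 5}; that leaves 3.
Cell (5,1): column 1 already has {1, 2, 4, 5} → 3.
At (row 5, col 3): row 5 already has {1, 2, 3, 4}, so the value is 5.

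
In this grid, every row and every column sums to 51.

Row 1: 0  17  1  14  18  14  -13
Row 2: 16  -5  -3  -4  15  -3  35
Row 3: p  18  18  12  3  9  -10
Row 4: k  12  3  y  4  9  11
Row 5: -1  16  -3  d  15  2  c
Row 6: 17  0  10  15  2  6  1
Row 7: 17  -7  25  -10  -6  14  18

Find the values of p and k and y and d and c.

p = 1, k = 1, y = 11, d = 13, c = 9

Column 7 has -13 + 35 − 10 + 11 + 1 + 18 = 42; the blank must be 51 − 42 = 9.
Row 5 has -1 + 16 − 3 + 15 + 2 + 9 = 38; the blank must be 51 − 38 = 13.
Row 3 has 18 + 18 + 12 + 3 + 9 − 10 = 50; the blank must be 51 − 50 = 1.
Column 1 has 0 + 16 + 1 − 1 + 17 + 17 = 50; the blank must be 51 − 50 = 1.
Row 4 has 1 + 12 + 3 + 4 + 9 + 11 = 40; the blank must be 51 − 40 = 11.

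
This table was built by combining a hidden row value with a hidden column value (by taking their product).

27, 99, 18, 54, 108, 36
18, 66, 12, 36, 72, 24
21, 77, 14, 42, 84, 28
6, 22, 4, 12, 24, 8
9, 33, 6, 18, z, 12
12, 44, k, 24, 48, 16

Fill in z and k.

z = 36, k = 8

Each row is a constant multiple of every other row — this is a multiplication table with the headers hidden.
Row 5 is 12/36 = 1/3 times row 1, so its entry in column 5 is 108 × 1/3 = 36.
Row 6 is 16/36 = 4/9 times row 1, so its entry in column 3 is 18 × 4/9 = 8.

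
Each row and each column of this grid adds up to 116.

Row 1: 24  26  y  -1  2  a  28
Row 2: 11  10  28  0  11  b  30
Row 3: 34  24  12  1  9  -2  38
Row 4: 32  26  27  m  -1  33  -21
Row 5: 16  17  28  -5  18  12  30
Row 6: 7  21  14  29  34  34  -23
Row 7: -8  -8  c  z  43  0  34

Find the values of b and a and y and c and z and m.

Row 2: 11 + 10 + 28 + 0 + 11 + 30 = 90, so its missing entry is 116 − 90 = 26.
Row 4: 32 + 26 + 27 − 1 + 33 − 21 = 96, so its missing entry is 116 − 96 = 20.
Column 6: 26 − 2 + 33 + 12 + 34 + 0 = 103, so its missing entry is 116 − 103 = 13.
Row 1: 24 + 26 − 1 + 2 + 13 + 28 = 92, so its missing entry is 116 − 92 = 24.
Column 3: 24 + 28 + 12 + 27 + 28 + 14 = 133, so its missing entry is 116 − 133 = -17.
Row 7: -8 − 8 − 17 + 43 + 0 + 34 = 44, so its missing entry is 116 − 44 = 72.

b = 26, a = 13, y = 24, c = -17, z = 72, m = 20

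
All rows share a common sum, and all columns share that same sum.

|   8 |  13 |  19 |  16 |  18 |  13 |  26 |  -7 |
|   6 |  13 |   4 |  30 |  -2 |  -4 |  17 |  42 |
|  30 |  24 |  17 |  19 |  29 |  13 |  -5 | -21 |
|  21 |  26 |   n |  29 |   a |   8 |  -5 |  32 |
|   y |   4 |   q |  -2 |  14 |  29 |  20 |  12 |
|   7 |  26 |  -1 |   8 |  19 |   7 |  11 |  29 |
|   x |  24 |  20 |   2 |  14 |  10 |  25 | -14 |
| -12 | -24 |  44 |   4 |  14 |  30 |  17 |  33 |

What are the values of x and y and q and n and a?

x = 25, y = 21, q = 8, n = -5, a = 0

Rows 1 and 2 both sum to 106, so that's the common total.
Column 5: 18 − 2 + 29 + 14 + 19 + 14 + 14 = 106, so its missing entry is 106 − 106 = 0.
Row 7: 24 + 20 + 2 + 14 + 10 + 25 − 14 = 81, so its missing entry is 106 − 81 = 25.
Column 1: 8 + 6 + 30 + 21 + 7 + 25 − 12 = 85, so its missing entry is 106 − 85 = 21.
Row 5: 21 + 4 − 2 + 14 + 29 + 20 + 12 = 98, so its missing entry is 106 − 98 = 8.
Row 4: 21 + 26 + 29 + 0 + 8 − 5 + 32 = 111, so its missing entry is 106 − 111 = -5.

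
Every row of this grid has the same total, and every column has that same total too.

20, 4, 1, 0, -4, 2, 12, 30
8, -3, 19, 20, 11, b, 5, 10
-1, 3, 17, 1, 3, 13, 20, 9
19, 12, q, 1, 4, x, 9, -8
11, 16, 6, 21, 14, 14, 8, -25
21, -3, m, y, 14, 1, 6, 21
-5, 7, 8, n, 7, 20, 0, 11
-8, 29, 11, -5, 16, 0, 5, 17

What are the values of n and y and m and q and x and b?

Rows 1 and 3 both sum to 65, so that's the common total.
The known cells in row 2 total 70, leaving 65 − 70 = -5 for the blank.
The known cells in row 7 total 48, leaving 65 − 48 = 17 for the blank.
The known cells in column 4 total 55, leaving 65 − 55 = 10 for the blank.
The known cells in column 6 total 45, leaving 65 − 45 = 20 for the blank.
The known cells in row 4 total 57, leaving 65 − 57 = 8 for the blank.
The known cells in row 6 total 70, leaving 65 − 70 = -5 for the blank.

n = 17, y = 10, m = -5, q = 8, x = 20, b = -5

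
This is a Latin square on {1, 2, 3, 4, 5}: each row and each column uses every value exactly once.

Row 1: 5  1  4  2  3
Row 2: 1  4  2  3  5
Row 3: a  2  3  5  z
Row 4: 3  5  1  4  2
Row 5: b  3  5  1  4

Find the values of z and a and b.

z = 1, a = 4, b = 2

For row 3, column 5: column 5 already has {2, 3, 4, 5}; that leaves 1.
Cell (5,1): row 5 already has {1, 3, 4, 5} → 2.
For row 3, column 1: row 3 already has {1, 2, 3, 5}; that leaves 4.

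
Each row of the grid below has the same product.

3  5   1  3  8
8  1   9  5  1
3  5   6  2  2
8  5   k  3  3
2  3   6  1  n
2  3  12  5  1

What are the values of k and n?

k = 1, n = 10

Rows 1 and 3 each multiply to 360, so every row has product 360.
Row 4: 8×5×3×3 = 360, so the missing entry is 360 ÷ 360 = 1.
Row 5: 2×3×6×1 = 36, so the missing entry is 360 ÷ 36 = 10.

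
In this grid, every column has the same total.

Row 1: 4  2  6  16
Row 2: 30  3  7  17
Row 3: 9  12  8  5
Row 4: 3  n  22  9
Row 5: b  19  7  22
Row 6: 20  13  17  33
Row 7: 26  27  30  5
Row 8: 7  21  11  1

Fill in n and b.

n = 11, b = 9

Column 3 sums to 108 and so does column 4; that's the common total.
In column 2 the known cells total 97, leaving 108 − 97 = 11.
In column 1 the known cells total 99, leaving 108 − 99 = 9.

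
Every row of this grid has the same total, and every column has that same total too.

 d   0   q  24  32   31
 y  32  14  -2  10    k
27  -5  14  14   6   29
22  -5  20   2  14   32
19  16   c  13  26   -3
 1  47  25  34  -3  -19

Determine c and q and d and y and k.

Rows 3 and 4 both sum to 85, so that's the common total.
The known cells in column 6 total 70, leaving 85 − 70 = 15 for the blank.
The known cells in row 5 total 71, leaving 85 − 71 = 14 for the blank.
The known cells in column 3 total 87, leaving 85 − 87 = -2 for the blank.
The known cells in row 1 total 85, leaving 85 − 85 = 0 for the blank.
The known cells in row 2 total 69, leaving 85 − 69 = 16 for the blank.

c = 14, q = -2, d = 0, y = 16, k = 15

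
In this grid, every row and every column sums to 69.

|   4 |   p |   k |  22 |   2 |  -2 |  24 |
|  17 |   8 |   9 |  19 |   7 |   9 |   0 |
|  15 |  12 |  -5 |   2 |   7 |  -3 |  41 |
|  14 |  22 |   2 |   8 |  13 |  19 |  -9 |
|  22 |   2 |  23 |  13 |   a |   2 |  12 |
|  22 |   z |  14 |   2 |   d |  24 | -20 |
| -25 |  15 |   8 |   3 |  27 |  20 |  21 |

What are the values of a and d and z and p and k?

a = -5, d = 18, z = 9, p = 1, k = 18

Row 5: 22 + 2 + 23 + 13 + 2 + 12 = 74, so its missing entry is 69 − 74 = -5.
Column 5: 2 + 7 + 7 + 13 − 5 + 27 = 51, so its missing entry is 69 − 51 = 18.
Row 6: 22 + 14 + 2 + 18 + 24 − 20 = 60, so its missing entry is 69 − 60 = 9.
Column 2: 8 + 12 + 22 + 2 + 9 + 15 = 68, so its missing entry is 69 − 68 = 1.
Row 1: 4 + 1 + 22 + 2 − 2 + 24 = 51, so its missing entry is 69 − 51 = 18.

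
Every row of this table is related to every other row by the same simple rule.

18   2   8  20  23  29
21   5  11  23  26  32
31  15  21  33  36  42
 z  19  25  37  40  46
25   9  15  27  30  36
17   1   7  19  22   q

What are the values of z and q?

z = 35, q = 28

The difference between any two rows is the same in every column — this is an addition table with the headers hidden.
Row 4 minus row 1 is 37 − 20 = 17, so its entry in column 1 is 18 + 17 = 35.
Row 6 minus row 1 is 19 − 20 = -1, so its entry in column 6 is 29 + (-1) = 28.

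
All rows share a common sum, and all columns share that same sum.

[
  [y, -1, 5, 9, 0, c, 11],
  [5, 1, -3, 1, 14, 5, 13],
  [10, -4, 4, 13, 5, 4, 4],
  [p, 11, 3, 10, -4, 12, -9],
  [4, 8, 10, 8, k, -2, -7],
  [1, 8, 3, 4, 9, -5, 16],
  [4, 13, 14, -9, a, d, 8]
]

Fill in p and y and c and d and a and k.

p = 13, y = -1, c = 13, d = 9, a = -3, k = 15

Rows 2 and 3 both sum to 36, so that's the common total.
Row 5 has 4 + 8 + 10 + 8 − 2 − 7 = 21; the blank must be 36 − 21 = 15.
Column 5 has 0 + 14 + 5 − 4 + 15 + 9 = 39; the blank must be 36 − 39 = -3.
Row 7 has 4 + 13 + 14 − 9 − 3 + 8 = 27; the blank must be 36 − 27 = 9.
Row 4 has 11 + 3 + 10 − 4 + 12 − 9 = 23; the blank must be 36 − 23 = 13.
Column 1 has 5 + 10 + 13 + 4 + 1 + 4 = 37; the blank must be 36 − 37 = -1.
Row 1 has -1 − 1 + 5 + 9 + 0 + 11 = 23; the blank must be 36 − 23 = 13.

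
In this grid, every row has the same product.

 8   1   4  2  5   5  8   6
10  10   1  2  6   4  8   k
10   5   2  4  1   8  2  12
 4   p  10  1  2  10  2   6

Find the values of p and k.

Rows 1 and 3 each multiply to 76800, so every row has product 76800.
Row 4: 4×10×1×2×10×2×6 = 9600, so the missing entry is 76800 ÷ 9600 = 8.
Row 2: 10×10×1×2×6×4×8 = 38400, so the missing entry is 76800 ÷ 38400 = 2.

p = 8, k = 2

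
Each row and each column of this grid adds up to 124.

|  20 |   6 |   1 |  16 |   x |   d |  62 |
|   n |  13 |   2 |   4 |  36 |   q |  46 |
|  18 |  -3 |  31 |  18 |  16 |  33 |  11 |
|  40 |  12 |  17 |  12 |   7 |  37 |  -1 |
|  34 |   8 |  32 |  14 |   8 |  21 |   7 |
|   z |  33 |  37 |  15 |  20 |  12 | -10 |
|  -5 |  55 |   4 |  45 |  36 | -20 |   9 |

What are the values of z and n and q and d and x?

The known cells in column 5 total 123, leaving 124 − 123 = 1 for the blank.
The known cells in row 6 total 107, leaving 124 − 107 = 17 for the blank.
The known cells in row 1 total 106, leaving 124 − 106 = 18 for the blank.
The known cells in column 6 total 101, leaving 124 − 101 = 23 for the blank.
The known cells in row 2 total 124, leaving 124 − 124 = 0 for the blank.

z = 17, n = 0, q = 23, d = 18, x = 1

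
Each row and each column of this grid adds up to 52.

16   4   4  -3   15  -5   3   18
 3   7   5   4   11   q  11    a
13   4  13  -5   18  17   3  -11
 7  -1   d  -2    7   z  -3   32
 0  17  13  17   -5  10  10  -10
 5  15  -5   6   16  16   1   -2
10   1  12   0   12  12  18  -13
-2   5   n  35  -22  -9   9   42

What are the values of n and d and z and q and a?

n = -6, d = 16, z = -4, q = 15, a = -4

Column 8: 18 − 11 + 32 − 10 − 2 − 13 + 42 = 56, so its missing entry is 52 − 56 = -4.
Row 2: 3 + 7 + 5 + 4 + 11 + 11 − 4 = 37, so its missing entry is 52 − 37 = 15.
Row 8: -2 + 5 + 35 − 22 − 9 + 9 + 42 = 58, so its missing entry is 52 − 58 = -6.
Column 3: 4 + 5 + 13 + 13 − 5 + 12 − 6 = 36, so its missing entry is 52 − 36 = 16.
Row 4: 7 − 1 + 16 − 2 + 7 − 3 + 32 = 56, so its missing entry is 52 − 56 = -4.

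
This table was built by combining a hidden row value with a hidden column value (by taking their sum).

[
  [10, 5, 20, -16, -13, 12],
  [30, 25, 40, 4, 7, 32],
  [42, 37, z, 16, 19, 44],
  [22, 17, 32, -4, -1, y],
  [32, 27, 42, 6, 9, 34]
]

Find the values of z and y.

z = 52, y = 24

The difference between any two rows is the same in every column — this is an addition table with the headers hidden.
Row 3 minus row 1 is 37 − 5 = 32, so its entry in column 3 is 20 + 32 = 52.
Row 4 minus row 1 is 17 − 5 = 12, so its entry in column 6 is 12 + 12 = 24.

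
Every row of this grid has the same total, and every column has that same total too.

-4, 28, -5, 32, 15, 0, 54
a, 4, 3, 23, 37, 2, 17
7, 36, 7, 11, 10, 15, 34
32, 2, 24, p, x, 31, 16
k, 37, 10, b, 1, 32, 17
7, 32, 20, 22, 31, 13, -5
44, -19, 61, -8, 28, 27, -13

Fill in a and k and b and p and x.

Rows 1 and 3 both sum to 120, so that's the common total.
Column 5: 15 + 37 + 10 + 1 + 31 + 28 = 122, so its missing entry is 120 − 122 = -2.
Row 4: 32 + 2 + 24 − 2 + 31 + 16 = 103, so its missing entry is 120 − 103 = 17.
Column 4: 32 + 23 + 11 + 17 + 22 − 8 = 97, so its missing entry is 120 − 97 = 23.
Row 5: 37 + 10 + 23 + 1 + 32 + 17 = 120, so its missing entry is 120 − 120 = 0.
Row 2: 4 + 3 + 23 + 37 + 2 + 17 = 86, so its missing entry is 120 − 86 = 34.

a = 34, k = 0, b = 23, p = 17, x = -2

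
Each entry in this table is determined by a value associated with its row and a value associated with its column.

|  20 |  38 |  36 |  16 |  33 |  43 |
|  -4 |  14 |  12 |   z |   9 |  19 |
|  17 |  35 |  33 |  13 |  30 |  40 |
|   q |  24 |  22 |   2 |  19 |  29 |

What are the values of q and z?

The difference between any two rows is the same in every column — this is an addition table with the headers hidden.
Row 4 minus row 1 is 19 − 33 = -14, so its entry in column 1 is 20 + (-14) = 6.
Row 2 minus row 1 is 9 − 33 = -24, so its entry in column 4 is 16 + (-24) = -8.

q = 6, z = -8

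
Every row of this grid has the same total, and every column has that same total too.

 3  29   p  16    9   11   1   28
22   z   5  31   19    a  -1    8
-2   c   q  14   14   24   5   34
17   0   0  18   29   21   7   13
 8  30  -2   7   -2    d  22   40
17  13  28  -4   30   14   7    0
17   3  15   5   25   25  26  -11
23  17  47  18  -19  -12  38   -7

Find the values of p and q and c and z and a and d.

Rows 4 and 6 both sum to 105, so that's the common total.
Row 1 has 3 + 29 + 16 + 9 + 11 + 1 + 28 = 97; the blank must be 105 − 97 = 8.
Row 5 has 8 + 30 − 2 + 7 − 2 + 22 + 40 = 103; the blank must be 105 − 103 = 2.
Column 6 has 11 + 24 + 21 + 2 + 14 + 25 − 12 = 85; the blank must be 105 − 85 = 20.
Row 2 has 22 + 5 + 31 + 19 + 20 − 1 + 8 = 104; the blank must be 105 − 104 = 1.
Column 2 has 29 + 1 + 0 + 30 + 13 + 3 + 17 = 93; the blank must be 105 − 93 = 12.
Row 3 has -2 + 12 + 14 + 14 + 24 + 5 + 34 = 101; the blank must be 105 − 101 = 4.

p = 8, q = 4, c = 12, z = 1, a = 20, d = 2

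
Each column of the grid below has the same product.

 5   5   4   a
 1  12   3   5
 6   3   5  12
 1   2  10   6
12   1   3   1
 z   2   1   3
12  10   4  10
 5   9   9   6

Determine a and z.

a = 1, z = 3

Columns 2 and 3 each multiply to 64800, so every column has product 64800.
Column 4: 5×12×6×1×3×10×6 = 64800, so the missing entry is 64800 ÷ 64800 = 1.
Column 1: 5×1×6×1×12×12×5 = 21600, so the missing entry is 64800 ÷ 21600 = 3.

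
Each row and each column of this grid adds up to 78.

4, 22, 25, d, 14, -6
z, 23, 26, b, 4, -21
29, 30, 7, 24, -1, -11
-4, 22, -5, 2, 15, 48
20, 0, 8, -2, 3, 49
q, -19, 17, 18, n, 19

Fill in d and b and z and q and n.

d = 19, b = 17, z = 29, q = 0, n = 43

Column 5: 14 + 4 − 1 + 15 + 3 = 35, so its missing entry is 78 − 35 = 43.
Row 1: 4 + 22 + 25 + 14 − 6 = 59, so its missing entry is 78 − 59 = 19.
Row 6: -19 + 17 + 18 + 43 + 19 = 78, so its missing entry is 78 − 78 = 0.
Column 1: 4 + 29 − 4 + 20 + 0 = 49, so its missing entry is 78 − 49 = 29.
Row 2: 29 + 23 + 26 + 4 − 21 = 61, so its missing entry is 78 − 61 = 17.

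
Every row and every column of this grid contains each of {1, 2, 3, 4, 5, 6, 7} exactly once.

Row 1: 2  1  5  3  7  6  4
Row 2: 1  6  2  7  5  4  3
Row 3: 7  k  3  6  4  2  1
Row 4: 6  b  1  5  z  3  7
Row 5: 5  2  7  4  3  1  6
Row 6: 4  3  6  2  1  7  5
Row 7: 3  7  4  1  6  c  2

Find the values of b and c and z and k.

Cell (3,2): row 3 already has {1, 2, 3, 4, 6, 7} → 5.
At (row 4, col 2): column 2 already has {1, 2, 3, 5, 6, 7}, so the value is 4.
Cell (4,5): row 4 already has {1, 3, 4, 5, 6, 7} → 2.
Cell (7,6): row 7 already has {1, 2, 3, 4, 6, 7} → 5.

b = 4, c = 5, z = 2, k = 5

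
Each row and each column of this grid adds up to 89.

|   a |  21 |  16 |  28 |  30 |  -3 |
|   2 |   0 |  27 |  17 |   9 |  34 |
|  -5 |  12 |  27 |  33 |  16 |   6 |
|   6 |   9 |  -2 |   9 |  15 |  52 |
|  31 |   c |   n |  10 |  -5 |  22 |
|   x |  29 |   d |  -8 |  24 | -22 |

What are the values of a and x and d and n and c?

a = -3, x = 58, d = 8, n = 13, c = 18

Row 1: 21 + 16 + 28 + 30 − 3 = 92, so its missing entry is 89 − 92 = -3.
Column 1: -3 + 2 − 5 + 6 + 31 = 31, so its missing entry is 89 − 31 = 58.
Column 2: 21 + 0 + 12 + 9 + 29 = 71, so its missing entry is 89 − 71 = 18.
Row 5: 31 + 18 + 10 − 5 + 22 = 76, so its missing entry is 89 − 76 = 13.
Row 6: 58 + 29 − 8 + 24 − 22 = 81, so its missing entry is 89 − 81 = 8.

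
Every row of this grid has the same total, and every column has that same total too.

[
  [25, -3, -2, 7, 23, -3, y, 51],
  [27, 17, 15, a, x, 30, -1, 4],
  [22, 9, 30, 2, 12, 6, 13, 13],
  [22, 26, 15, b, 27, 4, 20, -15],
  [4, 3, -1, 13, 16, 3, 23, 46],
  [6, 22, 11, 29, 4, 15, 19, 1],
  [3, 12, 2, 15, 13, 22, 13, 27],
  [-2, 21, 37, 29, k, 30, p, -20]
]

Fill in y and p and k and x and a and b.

Rows 3 and 5 both sum to 107, so that's the common total.
Row 1: 25 − 3 − 2 + 7 + 23 − 3 + 51 = 98, so its missing entry is 107 − 98 = 9.
Column 7: 9 − 1 + 13 + 20 + 23 + 19 + 13 = 96, so its missing entry is 107 − 96 = 11.
Row 8: -2 + 21 + 37 + 29 + 30 + 11 − 20 = 106, so its missing entry is 107 − 106 = 1.
Column 5: 23 + 12 + 27 + 16 + 4 + 13 + 1 = 96, so its missing entry is 107 − 96 = 11.
Row 4: 22 + 26 + 15 + 27 + 4 + 20 − 15 = 99, so its missing entry is 107 − 99 = 8.
Row 2: 27 + 17 + 15 + 11 + 30 − 1 + 4 = 103, so its missing entry is 107 − 103 = 4.

y = 9, p = 11, k = 1, x = 11, a = 4, b = 8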